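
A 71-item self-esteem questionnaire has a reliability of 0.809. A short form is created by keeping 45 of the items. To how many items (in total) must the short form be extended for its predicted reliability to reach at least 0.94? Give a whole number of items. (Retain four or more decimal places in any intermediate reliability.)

263

Short-form reliability: n = 45/71 = 0.6338; r_45 = n·r/(1+(n−1)r) ≈ 0.7286
Then solve for n' with r_old = 0.7286, r_target = 0.94: n' = 0.94(1 − 0.7286)/[0.7286(1 − 0.94)] = 5.8358
Items = 5.8358 × 45 ≈ 262.61 → 263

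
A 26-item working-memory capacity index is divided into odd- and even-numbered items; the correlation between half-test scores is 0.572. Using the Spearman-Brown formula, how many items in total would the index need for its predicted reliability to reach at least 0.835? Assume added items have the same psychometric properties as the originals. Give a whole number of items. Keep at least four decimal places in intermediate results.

50

r_full = 2(0.572)/(1 + 0.572) = 0.7277
Solve Spearman-Brown for n: n = 0.835(1 − 0.7277) / [0.7277(1 − 0.835)] = 1.8936
Items = 1.8936 × 26 ≈ 49.23 → 50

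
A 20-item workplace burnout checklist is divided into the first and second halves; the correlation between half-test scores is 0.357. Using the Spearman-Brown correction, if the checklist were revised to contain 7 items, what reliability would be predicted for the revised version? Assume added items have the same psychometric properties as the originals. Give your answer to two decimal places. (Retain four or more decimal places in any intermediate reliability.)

0.28

Spearman-Brown correction (n = 2): r_full = 2·0.357/(1 + 0.357) = 0.5262
Then adjust to 7 items: n = 7/20 = 0.3500
r_new = n·r_full / (1 + (n − 1)·r_full) = 0.1842 / 0.6580 ≈ 0.2799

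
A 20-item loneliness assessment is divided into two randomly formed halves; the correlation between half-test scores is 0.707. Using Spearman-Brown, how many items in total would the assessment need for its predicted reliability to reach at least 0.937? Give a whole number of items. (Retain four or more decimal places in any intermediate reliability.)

62

r_full = 2(0.707)/(1 + 0.707) = 0.8284
n = r_tgt(1 − r_full) / [r_full(1 − r_tgt)] = 0.937 × 0.1716 / (0.8284 × 0.063) ≈ 3.0809
Required items = 3.0809 × 20 = 61.62, so 62 items.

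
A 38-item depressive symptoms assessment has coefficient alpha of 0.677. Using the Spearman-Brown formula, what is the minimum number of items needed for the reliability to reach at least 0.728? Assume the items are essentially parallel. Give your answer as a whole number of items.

n = 0.728 × (1 − 0.677) / [ 0.677 × (1 − 0.728) ]
  = 0.235144 / 0.184144 = 1.2770
Items needed = n × 38 = 1.2770 × 38 ≈ 48.53 → round up to 49

49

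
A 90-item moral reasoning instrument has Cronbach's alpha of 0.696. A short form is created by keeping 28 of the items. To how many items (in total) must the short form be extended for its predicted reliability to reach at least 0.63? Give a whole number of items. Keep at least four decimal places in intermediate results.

First, r for the 28-item form: n = 28/90 = 0.3111, so r_28 = 0.3111·0.696/(1 + (0.3111 − 1)·0.696) = 0.4160
Then solve for n' with r_old = 0.4160, r_target = 0.63: n' = 0.63(1 − 0.4160)/[0.4160(1 − 0.63)] = 2.3903
Items = 2.3903 × 28 ≈ 66.93 → 67

67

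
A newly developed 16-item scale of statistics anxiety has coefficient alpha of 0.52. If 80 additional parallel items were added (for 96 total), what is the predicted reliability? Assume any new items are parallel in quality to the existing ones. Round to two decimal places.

n = 96/16 = 6
r_new = (6 × 0.52) / (1 + (6 − 1) × 0.52)
     = 3.1200 / 3.6000 = 0.8667

0.87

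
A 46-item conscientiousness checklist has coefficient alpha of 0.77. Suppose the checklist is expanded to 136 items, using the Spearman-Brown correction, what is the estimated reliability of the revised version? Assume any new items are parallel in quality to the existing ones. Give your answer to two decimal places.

Length ratio n = 136/46 = 2.9565
r_new = (2.9565 × 0.77) / (1 + (2.9565 − 1) × 0.77)
     = 2.2765 / 2.5065 = 0.9082

0.91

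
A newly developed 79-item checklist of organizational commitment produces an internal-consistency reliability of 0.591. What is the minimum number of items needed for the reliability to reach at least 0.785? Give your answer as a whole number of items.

Rearranging the Spearman-Brown formula for n,
n = r_target (1 − r_old) / [ r_old (1 − r_target) ]
n = [0.785 × 0.409] / [0.591 × 0.215]
  = 0.321065 / 0.127065 = 2.5268
2.5268 × 79 = 199.62 → 200 items

200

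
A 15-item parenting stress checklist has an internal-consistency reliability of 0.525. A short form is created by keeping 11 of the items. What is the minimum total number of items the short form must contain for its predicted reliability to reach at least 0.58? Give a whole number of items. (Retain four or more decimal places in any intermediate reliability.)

First, r for the 11-item form: n = 11/15 = 0.7333, so r_11 = 0.7333·0.525/(1 + (0.7333 − 1)·0.525) = 0.4477
Length factor from the short form to reach 0.58: n' = 0.58(1 − 0.4477) / [0.4477(1 − 0.58)] ≈ 1.7036
Items = 1.7036 × 11 ≈ 18.74 → 19

19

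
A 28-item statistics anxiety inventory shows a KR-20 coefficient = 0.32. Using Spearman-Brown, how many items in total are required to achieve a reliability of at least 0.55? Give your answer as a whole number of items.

Rearranging the Spearman-Brown formula for n,
n = r_target (1 − r_old) / [ r_old (1 − r_target) ]
n = 0.55(1 − 0.32) / [0.32(1 − 0.55)]
n = 0.3740 / 0.1440 ≈ 2.5972
Items needed = n × 28 = 2.5972 × 28 ≈ 72.72 → round up to 73

73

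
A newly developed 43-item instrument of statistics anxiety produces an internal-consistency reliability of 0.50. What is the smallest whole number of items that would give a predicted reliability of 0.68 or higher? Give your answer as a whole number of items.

92

Invert Spearman-Brown to solve for n:
n = r_target (1 − r_old) / [ r_old (1 − r_target) ]
n = 0.68(1 − 0.50) / [0.50(1 − 0.68)]
  = 0.3400 / 0.1600 = 2.1250
2.1250 × 43 = 91.38 → 92 items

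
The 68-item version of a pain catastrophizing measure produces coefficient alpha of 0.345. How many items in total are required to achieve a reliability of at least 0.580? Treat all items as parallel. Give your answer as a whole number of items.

Spearman-Brown solved for the length factor n:
n = r*(1 − r) / [ r (1 − r*) ]
n = [0.580 × 0.655] / [0.345 × 0.420]
  = 0.379900 / 0.144900 = 2.6218
Items needed = n × 68 = 2.6218 × 68 ≈ 178.28 → round up to 179

179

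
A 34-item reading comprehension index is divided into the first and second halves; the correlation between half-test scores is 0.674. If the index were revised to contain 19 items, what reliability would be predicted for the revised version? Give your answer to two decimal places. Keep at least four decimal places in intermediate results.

Full-test reliability from the split-half r: r_full = 2(0.674)/(1 + 0.674) = 0.8053
Then adjust to 19 items: n = 19/34 = 0.5588
r_new = n·r_full / (1 + (n − 1)·r_full) = 0.4500 / 0.6447 ≈ 0.6980

0.70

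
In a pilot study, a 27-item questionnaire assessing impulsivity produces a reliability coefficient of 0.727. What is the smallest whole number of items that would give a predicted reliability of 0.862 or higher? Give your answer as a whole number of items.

64

Spearman-Brown solved for the length factor n:
n = r*(1 − r) / [ r (1 − r*) ]
n = 0.862(1 − 0.727) / [0.727(1 − 0.862)]
n = 0.235326 / 0.100326 ≈ 2.3456
So the test needs 2.3456 × 27 ≈ 63.33 items; rounding up, 64.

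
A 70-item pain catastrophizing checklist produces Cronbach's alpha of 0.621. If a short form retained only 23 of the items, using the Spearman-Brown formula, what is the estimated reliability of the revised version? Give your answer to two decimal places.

n = 23/70 = 0.3286
Spearman-Brown: r_new = n·r / (1 + (n − 1)·r)
r_new = 0.3286·0.621 / [1 + (0.3286 − 1)·0.621]
     = 0.2041 / 0.5831 = 0.3500

0.35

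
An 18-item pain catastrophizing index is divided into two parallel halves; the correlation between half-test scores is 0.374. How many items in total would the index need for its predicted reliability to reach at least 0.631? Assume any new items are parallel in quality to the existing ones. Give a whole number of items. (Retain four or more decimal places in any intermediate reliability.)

26

r_full = 2(0.374)/(1 + 0.374) = 0.5444
Solve Spearman-Brown for n: n = 0.631(1 − 0.5444) / [0.5444(1 − 0.631)] = 1.4311
Required items = 1.4311 × 18 = 25.76, so 26 items.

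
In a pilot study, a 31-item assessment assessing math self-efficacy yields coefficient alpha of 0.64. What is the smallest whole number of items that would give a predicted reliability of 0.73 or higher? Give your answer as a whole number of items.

Spearman-Brown solved for the length factor n:
n = r_target (1 − r_old) / [ r_old (1 − r_target) ]
n = 0.73(1 − 0.64) / [0.64(1 − 0.73)]
n = 0.2628 / 0.1728 ≈ 1.5208
So the test needs 1.5208 × 31 ≈ 47.14 items; rounding up, 48.

48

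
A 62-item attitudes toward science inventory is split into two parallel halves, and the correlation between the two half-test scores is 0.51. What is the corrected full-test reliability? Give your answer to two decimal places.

0.68

Each half is half the length of the full test, so the full test is n = 2 times a half.
r_full = 2(0.51) / (1 + 0.51)
r_full = 1.0200 / 1.5100 ≈ 0.6755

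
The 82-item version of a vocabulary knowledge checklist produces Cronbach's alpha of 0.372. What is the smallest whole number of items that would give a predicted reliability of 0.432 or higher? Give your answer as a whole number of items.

Rearranging the Spearman-Brown formula for n,
n = r*(1 − r) / [ r (1 − r*) ]
n = [0.432 × 0.628] / [0.372 × 0.568]
  = 0.271296 / 0.211296 = 1.2840
So the test needs 1.2840 × 82 ≈ 105.29 items; rounding up, 106.

106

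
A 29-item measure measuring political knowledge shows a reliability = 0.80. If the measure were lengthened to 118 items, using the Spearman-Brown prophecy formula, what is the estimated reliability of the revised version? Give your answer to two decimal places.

Length ratio n = 118/29 = 4.069
By Spearman-Brown, r_new = n r / (1 + (n − 1) r).
r_new = 4.069·0.80 / [1 + (4.069 − 1)·0.80]
r_new = 3.2552 / 3.4552 ≈ 0.9421

0.94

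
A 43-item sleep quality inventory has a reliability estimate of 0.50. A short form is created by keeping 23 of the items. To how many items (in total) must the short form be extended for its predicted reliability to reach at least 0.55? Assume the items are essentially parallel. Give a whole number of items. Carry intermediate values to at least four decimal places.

53

First, r for the 23-item form: n = 23/43 = 0.5349, so r_23 = 0.5349·0.50/(1 + (0.5349 − 1)·0.50) = 0.3485
Length factor from the short form to reach 0.55: n' = 0.55(1 − 0.3485) / [0.3485(1 − 0.55)] ≈ 2.2849
Items = 2.2849 × 23 ≈ 52.55 → 53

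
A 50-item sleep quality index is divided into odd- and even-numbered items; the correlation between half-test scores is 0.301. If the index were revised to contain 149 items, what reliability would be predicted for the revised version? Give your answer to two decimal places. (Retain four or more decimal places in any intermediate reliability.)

Full-test reliability from the split-half r: r_full = 2(0.301)/(1 + 0.301) = 0.4627
Length factor from 50 to 149 items: n = 149/50 = 2.9800
r_new = n·r_full / (1 + (n − 1)·r_full) = 1.3788 / 1.9161 ≈ 0.7196

0.72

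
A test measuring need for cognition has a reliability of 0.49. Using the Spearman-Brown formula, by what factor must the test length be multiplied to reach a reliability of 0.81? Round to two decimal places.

Rearranging the Spearman-Brown formula for n,
n = r*(1 − r) / [ r (1 − r*) ]
n = 0.81 × (1 − 0.49) / [ 0.49 × (1 − 0.81) ]
n = 0.4131 / 0.0931 ≈ 4.4372

4.44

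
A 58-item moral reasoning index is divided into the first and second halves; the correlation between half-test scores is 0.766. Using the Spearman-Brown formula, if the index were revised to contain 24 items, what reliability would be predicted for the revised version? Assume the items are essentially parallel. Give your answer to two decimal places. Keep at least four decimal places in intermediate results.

Spearman-Brown correction (n = 2): r_full = 2·0.766/(1 + 0.766) = 0.8675
Length factor from 58 to 24 items: n = 24/58 = 0.4138
r_new = n·r_full / (1 + (n − 1)·r_full) = 0.3590 / 0.4915 ≈ 0.7304

0.73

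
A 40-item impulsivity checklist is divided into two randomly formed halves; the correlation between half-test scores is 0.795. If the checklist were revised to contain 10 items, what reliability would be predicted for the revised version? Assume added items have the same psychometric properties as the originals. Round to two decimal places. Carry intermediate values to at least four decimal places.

0.66

Full-test reliability from the split-half r: r_full = 2(0.795)/(1 + 0.795) = 0.8858
Then adjust to 10 items: n = 10/40 = 0.2500
r_new = n·r_full / (1 + (n − 1)·r_full) = 0.2215 / 0.3357 ≈ 0.6598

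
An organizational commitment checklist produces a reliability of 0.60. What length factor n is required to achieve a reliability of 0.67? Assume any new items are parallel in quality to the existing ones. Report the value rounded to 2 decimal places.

1.35

n = 0.67 × (1 − 0.60) / [ 0.60 × (1 − 0.67) ]
n = 0.2680 / 0.1980 ≈ 1.3535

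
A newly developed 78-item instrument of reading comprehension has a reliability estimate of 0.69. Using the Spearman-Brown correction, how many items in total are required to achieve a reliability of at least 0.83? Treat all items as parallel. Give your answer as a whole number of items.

172

n = [0.83 × 0.31] / [0.69 × 0.17]
n = 0.2573 / 0.1173 ≈ 2.1935
Items needed = n × 78 = 2.1935 × 78 ≈ 171.09 → round up to 172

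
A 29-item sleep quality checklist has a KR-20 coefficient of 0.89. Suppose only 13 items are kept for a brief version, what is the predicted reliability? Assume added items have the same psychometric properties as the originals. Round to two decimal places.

0.78

Length ratio n = 13/29 = 0.4483
r_new = 0.4483·0.89 / [1 + (0.4483 − 1)·0.89]
     = 0.3990 / 0.5090 = 0.7839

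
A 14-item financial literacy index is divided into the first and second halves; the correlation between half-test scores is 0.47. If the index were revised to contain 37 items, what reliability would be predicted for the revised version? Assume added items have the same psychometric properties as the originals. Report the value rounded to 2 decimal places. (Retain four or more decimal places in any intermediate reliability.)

0.82

Full-test reliability from the split-half r: r_full = 2(0.47)/(1 + 0.47) = 0.6395
Length factor from 14 to 37 items: n = 37/14 = 2.6429
r_new = n·r_full / (1 + (n − 1)·r_full) = 1.6901 / 2.0506 ≈ 0.8242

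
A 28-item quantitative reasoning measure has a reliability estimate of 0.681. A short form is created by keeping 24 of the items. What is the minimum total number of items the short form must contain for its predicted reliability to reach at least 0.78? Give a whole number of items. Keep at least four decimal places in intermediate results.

47

Short-form reliability: n = 24/28 = 0.8571; r_24 = n·r/(1+(n−1)r) ≈ 0.6466
Length factor from the short form to reach 0.78: n' = 0.78(1 − 0.6466) / [0.6466(1 − 0.78)] ≈ 1.9378
Total items = 1.9378 × 24 = 46.51, rounded up to 47.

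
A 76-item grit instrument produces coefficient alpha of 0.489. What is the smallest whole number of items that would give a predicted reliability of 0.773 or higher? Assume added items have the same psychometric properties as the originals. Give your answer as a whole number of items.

Spearman-Brown solved for the length factor n:
n = r_target (1 − r_old) / [ r_old (1 − r_target) ]
n = [0.773 × 0.511] / [0.489 × 0.227]
  = 0.395003 / 0.111003 = 3.5585
3.5585 × 76 = 270.45 → 271 items

271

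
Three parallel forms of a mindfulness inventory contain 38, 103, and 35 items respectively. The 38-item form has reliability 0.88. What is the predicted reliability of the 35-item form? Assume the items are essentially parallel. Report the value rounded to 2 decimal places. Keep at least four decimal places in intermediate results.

The 103-item form is not needed; work directly from the 38-item form with n = 35/38 = 0.9211.
r_{35} = n·r / (1 + (n − 1)·r) = 0.8106 / 0.9306 ≈ 0.8711

0.87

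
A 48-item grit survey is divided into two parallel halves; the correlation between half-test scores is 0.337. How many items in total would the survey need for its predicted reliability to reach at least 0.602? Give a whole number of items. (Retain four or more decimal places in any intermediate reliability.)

Corrected full-test reliability: r_full = 2 × 0.337 / (1 + 0.337) ≈ 0.5041
Solve Spearman-Brown for n: n = 0.602(1 − 0.5041) / [0.5041(1 − 0.602)] = 1.4880
Items = 1.4880 × 48 ≈ 71.42 → 72

72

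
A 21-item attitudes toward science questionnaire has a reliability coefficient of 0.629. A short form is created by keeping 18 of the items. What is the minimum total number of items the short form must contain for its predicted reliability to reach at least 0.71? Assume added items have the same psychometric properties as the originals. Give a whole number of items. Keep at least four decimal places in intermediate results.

31

Short-form reliability: n = 18/21 = 0.8571; r_18 = n·r/(1+(n−1)r) ≈ 0.5924
Then solve for n' with r_old = 0.5924, r_target = 0.71: n' = 0.71(1 − 0.5924)/[0.5924(1 − 0.71)] = 1.6845
Items = 1.6845 × 18 ≈ 30.32 → 31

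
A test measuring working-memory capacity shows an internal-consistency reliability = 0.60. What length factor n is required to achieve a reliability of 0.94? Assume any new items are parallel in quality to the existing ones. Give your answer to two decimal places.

10.44

Spearman-Brown solved for the length factor n:
n = r*(1 − r) / [ r (1 − r*) ]
n = 0.94 × (1 − 0.60) / [ 0.60 × (1 − 0.94) ]
n = 0.3760 / 0.0360 ≈ 10.4444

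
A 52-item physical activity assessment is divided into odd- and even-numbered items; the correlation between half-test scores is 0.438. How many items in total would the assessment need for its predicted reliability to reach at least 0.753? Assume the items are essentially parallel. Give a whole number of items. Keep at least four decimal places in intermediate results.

r_full = 2(0.438)/(1 + 0.438) = 0.6092
Solve Spearman-Brown for n: n = 0.753(1 − 0.6092) / [0.6092(1 − 0.753)] = 1.9557
Required items = 1.9557 × 52 = 101.70, so 102 items.

102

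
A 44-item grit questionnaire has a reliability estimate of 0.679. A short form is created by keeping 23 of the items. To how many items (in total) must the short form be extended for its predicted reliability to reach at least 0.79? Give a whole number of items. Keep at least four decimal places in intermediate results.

79

Short-form reliability: n = 23/44 = 0.5227; r_23 = n·r/(1+(n−1)r) ≈ 0.5251
Length factor from the short form to reach 0.79: n' = 0.79(1 − 0.5251) / [0.5251(1 − 0.79)] ≈ 3.4023
Items = 3.4023 × 23 ≈ 78.25 → 79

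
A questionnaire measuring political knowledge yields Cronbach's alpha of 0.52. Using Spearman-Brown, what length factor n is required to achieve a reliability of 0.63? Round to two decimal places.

n = 0.63 × (1 − 0.52) / [ 0.52 × (1 − 0.63) ]
  = 0.3024 / 0.1924 = 1.5717

1.57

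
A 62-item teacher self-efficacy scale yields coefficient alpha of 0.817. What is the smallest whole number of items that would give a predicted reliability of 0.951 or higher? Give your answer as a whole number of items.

n = [0.951 × 0.183] / [0.817 × 0.049]
  = 0.174033 / 0.040033 = 4.3472
Items needed = n × 62 = 4.3472 × 62 ≈ 269.53 → round up to 270

270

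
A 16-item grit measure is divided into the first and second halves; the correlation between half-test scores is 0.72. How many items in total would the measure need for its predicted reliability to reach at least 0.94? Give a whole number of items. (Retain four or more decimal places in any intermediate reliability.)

Corrected full-test reliability: r_full = 2 × 0.72 / (1 + 0.72) ≈ 0.8372
Solve Spearman-Brown for n: n = 0.94(1 − 0.8372) / [0.8372(1 − 0.94)] = 3.0465
Required items = 3.0465 × 16 = 48.74, so 49 items.

49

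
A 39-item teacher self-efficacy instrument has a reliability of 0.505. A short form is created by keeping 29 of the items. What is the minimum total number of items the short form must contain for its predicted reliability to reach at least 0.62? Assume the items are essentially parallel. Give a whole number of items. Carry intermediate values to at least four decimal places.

63

Short-form reliability: n = 29/39 = 0.7436; r_29 = n·r/(1+(n−1)r) ≈ 0.4314
Then solve for n' with r_old = 0.4314, r_target = 0.62: n' = 0.62(1 − 0.4314)/[0.4314(1 − 0.62)] = 2.1505
Items = 2.1505 × 29 ≈ 62.36 → 63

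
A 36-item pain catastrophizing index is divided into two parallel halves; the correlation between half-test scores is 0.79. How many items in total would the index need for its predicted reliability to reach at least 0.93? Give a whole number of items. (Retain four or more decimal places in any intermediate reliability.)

64

r_full = 2(0.79)/(1 + 0.79) = 0.8827
n = r_tgt(1 − r_full) / [r_full(1 − r_tgt)] = 0.93 × 0.1173 / (0.8827 × 0.07) ≈ 1.7655
Items = 1.7655 × 36 ≈ 63.56 → 64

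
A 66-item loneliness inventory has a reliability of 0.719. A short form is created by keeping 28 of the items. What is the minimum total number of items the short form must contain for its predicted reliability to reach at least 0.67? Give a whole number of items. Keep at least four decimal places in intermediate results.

First, r for the 28-item form: n = 28/66 = 0.4242, so r_28 = 0.4242·0.719/(1 + (0.4242 − 1)·0.719) = 0.5205
Length factor from the short form to reach 0.67: n' = 0.67(1 − 0.5205) / [0.5205(1 − 0.67)] ≈ 1.8704
Items = 1.8704 × 28 ≈ 52.37 → 53

53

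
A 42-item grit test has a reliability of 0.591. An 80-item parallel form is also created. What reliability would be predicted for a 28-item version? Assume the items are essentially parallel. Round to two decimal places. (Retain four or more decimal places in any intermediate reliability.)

0.49

Only the ratio of lengths matters: n = 28/42 = 0.6667
r_{28} = n·r / (1 + (n − 1)·r) = 0.3940 / 0.8030 ≈ 0.4907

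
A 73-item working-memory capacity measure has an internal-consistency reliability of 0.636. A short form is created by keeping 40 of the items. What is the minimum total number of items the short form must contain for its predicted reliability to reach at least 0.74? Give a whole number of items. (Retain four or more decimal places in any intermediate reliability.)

119

First, r for the 40-item form: n = 40/73 = 0.5479, so r_40 = 0.5479·0.636/(1 + (0.5479 − 1)·0.636) = 0.4891
Then solve for n' with r_old = 0.4891, r_target = 0.74: n' = 0.74(1 − 0.4891)/[0.4891(1 − 0.74)] = 2.9730
Items = 2.9730 × 40 ≈ 118.92 → 119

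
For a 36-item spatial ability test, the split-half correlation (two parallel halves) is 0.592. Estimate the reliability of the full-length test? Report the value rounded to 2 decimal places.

0.74

r_full = 2(0.592) / (1 + 0.592)
       = 1.1840 / 1.5920 = 0.7437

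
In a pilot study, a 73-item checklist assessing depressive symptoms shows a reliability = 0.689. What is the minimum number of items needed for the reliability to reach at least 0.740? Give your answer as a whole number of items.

94

Spearman-Brown solved for the length factor n:
n = r*(1 − r) / [ r (1 − r*) ]
n = 0.740 × (1 − 0.689) / [ 0.689 × (1 − 0.740) ]
n = 0.230140 / 0.179140 ≈ 1.2847
So the test needs 1.2847 × 73 ≈ 93.78 items; rounding up, 94.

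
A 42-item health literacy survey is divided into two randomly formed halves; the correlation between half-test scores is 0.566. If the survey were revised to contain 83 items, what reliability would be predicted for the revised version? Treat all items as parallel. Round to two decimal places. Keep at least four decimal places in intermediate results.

Spearman-Brown correction (n = 2): r_full = 2·0.566/(1 + 0.566) = 0.7229
Length factor from 42 to 83 items: n = 83/42 = 1.9762
r_new = n·r_full / (1 + (n − 1)·r_full) = 1.4286 / 1.7057 ≈ 0.8375

0.84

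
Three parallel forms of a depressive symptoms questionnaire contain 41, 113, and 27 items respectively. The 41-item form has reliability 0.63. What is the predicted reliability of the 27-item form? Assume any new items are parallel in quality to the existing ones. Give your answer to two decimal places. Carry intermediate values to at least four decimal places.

0.53

The 113-item form is not needed; work directly from the 41-item form with n = 27/41 = 0.6585.
r_{27} = n·r / (1 + (n − 1)·r) = 0.4149 / 0.7849 ≈ 0.5286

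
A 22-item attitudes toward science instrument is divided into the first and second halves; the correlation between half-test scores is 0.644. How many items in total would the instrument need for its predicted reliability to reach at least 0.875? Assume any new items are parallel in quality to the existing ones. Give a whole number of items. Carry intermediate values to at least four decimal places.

43

Corrected full-test reliability: r_full = 2 × 0.644 / (1 + 0.644) ≈ 0.7835
Solve Spearman-Brown for n: n = 0.875(1 − 0.7835) / [0.7835(1 − 0.875)] = 1.9343
Required items = 1.9343 × 22 = 42.55, so 43 items.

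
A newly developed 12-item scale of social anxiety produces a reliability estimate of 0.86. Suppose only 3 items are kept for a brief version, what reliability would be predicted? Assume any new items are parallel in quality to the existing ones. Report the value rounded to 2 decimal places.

0.61

The new length is 3/12 = 0.25 times the old.
By Spearman-Brown, r_new = n r / (1 + (n − 1) r).
r_new = (0.25 × 0.86) / (1 + (0.25 − 1) × 0.86)
     = 0.2150 / 0.3550 = 0.6056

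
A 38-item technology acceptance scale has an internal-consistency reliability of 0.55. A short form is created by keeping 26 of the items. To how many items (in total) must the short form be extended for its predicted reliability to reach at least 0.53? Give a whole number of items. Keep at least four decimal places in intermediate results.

Short-form reliability: n = 26/38 = 0.6842; r_26 = n·r/(1+(n−1)r) ≈ 0.4554
Length factor from the short form to reach 0.53: n' = 0.53(1 − 0.4554) / [0.4554(1 − 0.53)] ≈ 1.3485
Total items = 1.3485 × 26 = 35.06, rounded up to 36.

36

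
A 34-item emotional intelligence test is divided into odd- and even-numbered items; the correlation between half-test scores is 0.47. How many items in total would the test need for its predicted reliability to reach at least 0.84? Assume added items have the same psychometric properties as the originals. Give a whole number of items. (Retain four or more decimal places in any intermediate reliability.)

101

r_full = 2(0.47)/(1 + 0.47) = 0.6395
n = r_tgt(1 − r_full) / [r_full(1 − r_tgt)] = 0.84 × 0.3605 / (0.6395 × 0.16) ≈ 2.9595
Items = 2.9595 × 34 ≈ 100.62 → 101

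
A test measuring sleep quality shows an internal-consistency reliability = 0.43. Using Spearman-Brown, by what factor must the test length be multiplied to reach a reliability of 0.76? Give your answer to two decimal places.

4.20

n = 0.76(1 − 0.43) / [0.43(1 − 0.76)]
n = 0.4332 / 0.1032 ≈ 4.1977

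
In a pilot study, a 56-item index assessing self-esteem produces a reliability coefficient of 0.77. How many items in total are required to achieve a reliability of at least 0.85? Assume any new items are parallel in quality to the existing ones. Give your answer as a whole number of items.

95

Spearman-Brown solved for the length factor n:
n = r*(1 − r) / [ r (1 − r*) ]
n = 0.85(1 − 0.77) / [0.77(1 − 0.85)]
n = 0.1955 / 0.1155 ≈ 1.6926
So the test needs 1.6926 × 56 ≈ 94.79 items; rounding up, 95.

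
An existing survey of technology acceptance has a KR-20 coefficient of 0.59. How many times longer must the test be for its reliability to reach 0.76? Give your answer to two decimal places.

n = 0.76 × (1 − 0.59) / [ 0.59 × (1 − 0.76) ]
n = 0.3116 / 0.1416 ≈ 2.2006

2.20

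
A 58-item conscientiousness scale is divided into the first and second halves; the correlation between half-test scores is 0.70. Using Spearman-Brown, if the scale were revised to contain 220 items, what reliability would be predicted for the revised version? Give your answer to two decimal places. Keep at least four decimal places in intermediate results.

Full-test reliability from the split-half r: r_full = 2(0.70)/(1 + 0.70) = 0.8235
Length factor from 58 to 220 items: n = 220/58 = 3.7931
r_new = n·r_full / (1 + (n − 1)·r_full) = 3.1236 / 3.3001 ≈ 0.9465

0.95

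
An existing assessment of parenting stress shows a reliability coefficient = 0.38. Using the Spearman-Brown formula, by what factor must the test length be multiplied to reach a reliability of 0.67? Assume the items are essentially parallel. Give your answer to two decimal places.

Spearman-Brown solved for the length factor n:
n = r*(1 − r) / [ r (1 − r*) ]
n = [0.67 × 0.62] / [0.38 × 0.33]
n = 0.4154 / 0.1254 ≈ 3.3126

3.31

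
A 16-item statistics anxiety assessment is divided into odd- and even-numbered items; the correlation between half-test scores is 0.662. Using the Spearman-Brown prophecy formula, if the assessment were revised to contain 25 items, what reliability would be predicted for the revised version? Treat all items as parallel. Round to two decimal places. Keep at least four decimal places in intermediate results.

0.86

First correct the split-half correlation to full-test reliability: r_full = 2 × 0.662 / (1 + 0.662) ≈ 0.7966
Then adjust to 25 items: n = 25/16 = 1.5625
r_new = n·r_full / (1 + (n − 1)·r_full) = 1.2447 / 1.4481 ≈ 0.8595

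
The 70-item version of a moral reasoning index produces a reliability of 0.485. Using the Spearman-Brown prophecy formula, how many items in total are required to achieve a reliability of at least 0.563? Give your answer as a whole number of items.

96

n = [0.563 × 0.515] / [0.485 × 0.437]
  = 0.289945 / 0.211945 = 1.3680
So the test needs 1.3680 × 70 ≈ 95.76 items; rounding up, 96.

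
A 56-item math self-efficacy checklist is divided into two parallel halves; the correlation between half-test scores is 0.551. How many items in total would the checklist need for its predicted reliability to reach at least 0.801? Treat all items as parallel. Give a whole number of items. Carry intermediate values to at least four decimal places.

r_full = 2(0.551)/(1 + 0.551) = 0.7105
Solve Spearman-Brown for n: n = 0.801(1 − 0.7105) / [0.7105(1 − 0.801)] = 1.6401
Required items = 1.6401 × 56 = 91.85, so 92 items.

92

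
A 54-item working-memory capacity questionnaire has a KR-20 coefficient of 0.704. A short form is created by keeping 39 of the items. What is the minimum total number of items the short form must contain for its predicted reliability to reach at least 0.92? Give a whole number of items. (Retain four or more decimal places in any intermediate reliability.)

262

Short-form reliability: n = 39/54 = 0.7222; r_39 = n·r/(1+(n−1)r) ≈ 0.6320
Then solve for n' with r_old = 0.6320, r_target = 0.92: n' = 0.92(1 − 0.6320)/[0.6320(1 − 0.92)] = 6.6962
Items = 6.6962 × 39 ≈ 261.15 → 262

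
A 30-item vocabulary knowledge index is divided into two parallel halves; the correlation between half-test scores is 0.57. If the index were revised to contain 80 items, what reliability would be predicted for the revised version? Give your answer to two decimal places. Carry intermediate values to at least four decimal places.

0.88

Spearman-Brown correction (n = 2): r_full = 2·0.57/(1 + 0.57) = 0.7261
Then adjust to 80 items: n = 80/30 = 2.6667
r_new = n·r_full / (1 + (n − 1)·r_full) = 1.9363 / 2.2102 ≈ 0.8761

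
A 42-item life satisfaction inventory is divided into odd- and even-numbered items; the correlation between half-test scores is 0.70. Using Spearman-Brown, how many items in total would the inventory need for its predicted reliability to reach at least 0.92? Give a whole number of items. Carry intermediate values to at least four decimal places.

Corrected full-test reliability: r_full = 2 × 0.70 / (1 + 0.70) ≈ 0.8235
n = r_tgt(1 − r_full) / [r_full(1 − r_tgt)] = 0.92 × 0.1765 / (0.8235 × 0.08) ≈ 2.4648
Required items = 2.4648 × 42 = 103.52, so 104 items.

104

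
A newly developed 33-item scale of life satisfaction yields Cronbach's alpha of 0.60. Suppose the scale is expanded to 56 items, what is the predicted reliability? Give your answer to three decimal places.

The new length is 56/33 = 1.697 times the old.
r_new = (1.697 × 0.60) / (1 + (1.697 − 1) × 0.60)
     = 1.0182 / 1.4182 = 0.7180

0.718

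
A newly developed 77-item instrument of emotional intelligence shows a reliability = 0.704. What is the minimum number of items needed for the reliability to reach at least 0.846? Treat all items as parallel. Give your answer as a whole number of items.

n = 0.846(1 − 0.704) / [0.704(1 − 0.846)]
n = 0.250416 / 0.108416 ≈ 2.3098
So the test needs 2.3098 × 77 ≈ 177.85 items; rounding up, 178.

178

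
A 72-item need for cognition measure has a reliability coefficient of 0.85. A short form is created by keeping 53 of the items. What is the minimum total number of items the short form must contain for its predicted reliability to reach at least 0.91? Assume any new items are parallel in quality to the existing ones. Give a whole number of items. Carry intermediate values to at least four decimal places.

129

Short-form reliability: n = 53/72 = 0.7361; r_53 = n·r/(1+(n−1)r) ≈ 0.8066
Then solve for n' with r_old = 0.8066, r_target = 0.91: n' = 0.91(1 − 0.8066)/[0.8066(1 − 0.91)] = 2.4244
Total items = 2.4244 × 53 = 128.49, rounded up to 129.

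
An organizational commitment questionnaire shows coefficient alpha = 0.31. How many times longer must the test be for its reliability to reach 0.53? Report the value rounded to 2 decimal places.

Rearranging the Spearman-Brown formula for n,
n = r*(1 − r) / [ r (1 − r*) ]
n = 0.53(1 − 0.31) / [0.31(1 − 0.53)]
  = 0.3657 / 0.1457 = 2.5100

2.51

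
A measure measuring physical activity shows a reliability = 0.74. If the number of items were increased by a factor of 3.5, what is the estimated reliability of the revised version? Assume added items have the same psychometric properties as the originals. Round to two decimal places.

By Spearman-Brown, r_new = n r / (1 + (n − 1) r).
r_new = 3.5·0.74 / [1 + (3.5 − 1)·0.74]
     = 2.5900 / 2.8500 = 0.9088

0.91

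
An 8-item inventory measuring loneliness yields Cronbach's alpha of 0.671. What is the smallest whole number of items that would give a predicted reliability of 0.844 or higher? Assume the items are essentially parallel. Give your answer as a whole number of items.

22

n = 0.844(1 − 0.671) / [0.671(1 − 0.844)]
n = 0.277676 / 0.104676 ≈ 2.6527
So the test needs 2.6527 × 8 ≈ 21.22 items; rounding up, 22.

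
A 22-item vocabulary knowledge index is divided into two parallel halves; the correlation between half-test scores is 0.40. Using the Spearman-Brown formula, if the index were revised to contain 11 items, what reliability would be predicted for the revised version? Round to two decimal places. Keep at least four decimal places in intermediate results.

First correct the split-half correlation to full-test reliability: r_full = 2 × 0.40 / (1 + 0.40) ≈ 0.5714
Length factor from 22 to 11 items: n = 11/22 = 0.5000
r_new = n·r_full / (1 + (n − 1)·r_full) = 0.2857 / 0.7143 ≈ 0.4000

0.40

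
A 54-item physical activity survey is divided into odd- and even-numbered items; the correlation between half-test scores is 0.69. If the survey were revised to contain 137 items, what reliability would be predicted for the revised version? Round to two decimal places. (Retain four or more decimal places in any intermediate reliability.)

Full-test reliability from the split-half r: r_full = 2(0.69)/(1 + 0.69) = 0.8166
Then adjust to 137 items: n = 137/54 = 2.5370
r_new = n·r_full / (1 + (n − 1)·r_full) = 2.0717 / 2.2551 ≈ 0.9187

0.92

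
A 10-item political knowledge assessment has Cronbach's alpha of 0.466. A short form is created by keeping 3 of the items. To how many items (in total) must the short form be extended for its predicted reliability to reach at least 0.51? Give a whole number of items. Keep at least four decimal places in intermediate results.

12

First, r for the 3-item form: n = 3/10 = 0.3000, so r_3 = 0.3000·0.466/(1 + (0.3000 − 1)·0.466) = 0.2075
Length factor from the short form to reach 0.51: n' = 0.51(1 − 0.2075) / [0.2075(1 − 0.51)] ≈ 3.9752
Total items = 3.9752 × 3 = 11.93, rounded up to 12.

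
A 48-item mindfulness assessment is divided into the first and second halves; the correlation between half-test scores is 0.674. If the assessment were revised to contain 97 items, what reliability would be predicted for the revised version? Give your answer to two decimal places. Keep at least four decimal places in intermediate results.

Spearman-Brown correction (n = 2): r_full = 2·0.674/(1 + 0.674) = 0.8053
Length factor from 48 to 97 items: n = 97/48 = 2.0208
r_new = n·r_full / (1 + (n − 1)·r_full) = 1.6274 / 1.8221 ≈ 0.8931

0.89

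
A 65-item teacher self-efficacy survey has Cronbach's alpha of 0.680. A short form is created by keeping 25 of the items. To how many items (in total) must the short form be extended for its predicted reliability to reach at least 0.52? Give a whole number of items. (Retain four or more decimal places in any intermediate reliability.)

34

Short-form reliability: n = 25/65 = 0.3846; r_25 = n·r/(1+(n−1)r) ≈ 0.4497
Then solve for n' with r_old = 0.4497, r_target = 0.52: n' = 0.52(1 − 0.4497)/[0.4497(1 − 0.52)] = 1.3257
Items = 1.3257 × 25 ≈ 33.14 → 34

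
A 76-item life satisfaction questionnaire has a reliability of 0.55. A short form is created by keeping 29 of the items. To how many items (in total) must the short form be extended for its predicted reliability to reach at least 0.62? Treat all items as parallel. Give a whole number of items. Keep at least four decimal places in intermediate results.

First, r for the 29-item form: n = 29/76 = 0.3816, so r_29 = 0.3816·0.55/(1 + (0.3816 − 1)·0.55) = 0.3181
Then solve for n' with r_old = 0.3181, r_target = 0.62: n' = 0.62(1 − 0.3181)/[0.3181(1 − 0.62)] = 3.4976
Total items = 3.4976 × 29 = 101.43, rounded up to 102.

102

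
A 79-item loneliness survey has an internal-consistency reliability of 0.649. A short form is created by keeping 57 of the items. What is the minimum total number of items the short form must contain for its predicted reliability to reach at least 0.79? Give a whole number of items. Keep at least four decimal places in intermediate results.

161

Short-form reliability: n = 57/79 = 0.7215; r_57 = n·r/(1+(n−1)r) ≈ 0.5716
Then solve for n' with r_old = 0.5716, r_target = 0.79: n' = 0.79(1 − 0.5716)/[0.5716(1 − 0.79)] = 2.8195
Items = 2.8195 × 57 ≈ 160.71 → 161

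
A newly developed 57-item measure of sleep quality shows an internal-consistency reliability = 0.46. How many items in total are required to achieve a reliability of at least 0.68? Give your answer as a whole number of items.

143

n = 0.68(1 − 0.46) / [0.46(1 − 0.68)]
  = 0.3672 / 0.1472 = 2.4946
So the test needs 2.4946 × 57 ≈ 142.19 items; rounding up, 143.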